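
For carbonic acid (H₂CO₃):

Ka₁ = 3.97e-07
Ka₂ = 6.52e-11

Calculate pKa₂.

pKa₂ = -log(Ka₂) = -log(6.52e-11) = 10.19.

pK_{a2} = 10.19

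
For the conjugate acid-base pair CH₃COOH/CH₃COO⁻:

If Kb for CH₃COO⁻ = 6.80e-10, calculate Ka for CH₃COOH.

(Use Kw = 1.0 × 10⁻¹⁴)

For a conjugate pair Ka × Kb = Kw, so Ka = Kw/Kb = 1.0 × 10⁻¹⁴ / 6.80e-10 = 1.47e-05.

K_a = 1.47e-05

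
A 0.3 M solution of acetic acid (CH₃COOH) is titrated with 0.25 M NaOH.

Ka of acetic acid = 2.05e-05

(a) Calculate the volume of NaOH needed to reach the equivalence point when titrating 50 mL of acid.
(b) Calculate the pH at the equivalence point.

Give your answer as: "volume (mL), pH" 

moles acid = 0.3 × 50/1000 = 0.015 mol; V_base = moles/0.25 × 1000 = 60.0 mL. At equivalence only the conjugate base is present: [A⁻] = 0.015/0.110 = 1.3636e-01 M. Kb = Kw/Ka = 4.88e-10; [OH⁻] = √(Kb × [A⁻]) = 8.1559e-06; pOH = 5.09; pH = 14 - pOH = 8.91.

V = 60.0 mL, pH = 8.91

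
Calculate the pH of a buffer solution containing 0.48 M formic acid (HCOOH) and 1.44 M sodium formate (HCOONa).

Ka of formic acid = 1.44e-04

pKa = -log(1.44e-04) = 3.84. pH = pKa + log([A⁻]/[HA]) = 3.84 + log(1.44/0.48)

pH = 4.32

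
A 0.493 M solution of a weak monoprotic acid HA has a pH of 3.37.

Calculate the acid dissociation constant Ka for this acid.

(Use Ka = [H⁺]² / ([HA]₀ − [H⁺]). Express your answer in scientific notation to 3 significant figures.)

[H⁺] = 10^(−pH) = 10^(−3.37) = 4.266e-04 M. For HA ⇌ H⁺ + A⁻, Ka = [H⁺][A⁻]/[HA] = [H⁺]² / ([HA]₀ − [H⁺]) = (4.266e-04)² / (0.493 − 4.266e-04) = 3.69e-07.

K_a = 3.69e-07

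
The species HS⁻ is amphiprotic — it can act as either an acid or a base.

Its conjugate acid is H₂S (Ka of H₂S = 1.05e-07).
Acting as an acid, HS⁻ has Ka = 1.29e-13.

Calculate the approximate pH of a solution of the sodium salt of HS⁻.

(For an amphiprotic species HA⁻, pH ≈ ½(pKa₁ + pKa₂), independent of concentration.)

pKa₁ = -log(1.05e-07) = 6.98; pKa₂ = -log(1.29e-13) = 12.89. For an amphiprotic species, pH ≈ ½(pKa₁ + pKa₂) = ½(6.98 + 12.89) = 9.93.

pH = 9.93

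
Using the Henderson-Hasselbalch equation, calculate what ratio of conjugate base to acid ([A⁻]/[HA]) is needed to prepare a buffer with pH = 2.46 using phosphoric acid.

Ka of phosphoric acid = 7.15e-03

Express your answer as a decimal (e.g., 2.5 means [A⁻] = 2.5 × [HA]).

pKa = -log(7.15e-03) = 2.1457. pH = pKa + log([A⁻]/[HA]), so log([A⁻]/[HA]) = pH − pKa = 2.46 − 2.1457 = 0.3143. [A⁻]/[HA] = 10^(0.3143) = 2.06

[A⁻]/[HA] = 2.06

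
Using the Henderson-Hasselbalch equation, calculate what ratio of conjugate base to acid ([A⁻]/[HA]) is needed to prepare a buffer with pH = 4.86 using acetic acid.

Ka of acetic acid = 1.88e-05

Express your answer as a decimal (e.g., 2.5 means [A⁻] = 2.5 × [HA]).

pKa = -log(1.88e-05) = 4.7258. pH = pKa + log([A⁻]/[HA]), so log([A⁻]/[HA]) = pH − pKa = 4.86 − 4.7258 = 0.1342. [A⁻]/[HA] = 10^(0.1342) = 1.36

[A⁻]/[HA] = 1.36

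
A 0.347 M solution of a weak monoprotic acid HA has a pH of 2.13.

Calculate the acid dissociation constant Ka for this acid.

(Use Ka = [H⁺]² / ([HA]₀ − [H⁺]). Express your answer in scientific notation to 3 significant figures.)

[H⁺] = 10^(−pH) = 10^(−2.13) = 7.413e-03 M. For HA ⇌ H⁺ + A⁻, Ka = [H⁺][A⁻]/[HA] = [H⁺]² / ([HA]₀ − [H⁺]) = (7.413e-03)² / (0.347 − 7.413e-03) = 1.62e-04.

K_a = 1.62e-04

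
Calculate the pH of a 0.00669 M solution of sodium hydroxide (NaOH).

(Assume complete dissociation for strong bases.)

[OH⁻] = 0.00669 M for strong base. pOH = -log[OH⁻] = 2.17, pH = 14 - pOH

pH = 11.83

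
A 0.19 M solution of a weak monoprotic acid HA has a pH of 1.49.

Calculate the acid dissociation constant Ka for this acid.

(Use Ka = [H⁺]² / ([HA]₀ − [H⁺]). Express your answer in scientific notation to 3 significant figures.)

[H⁺] = 10^(−pH) = 10^(−1.49) = 3.236e-02 M. For HA ⇌ H⁺ + A⁻, Ka = [H⁺][A⁻]/[HA] = [H⁺]² / ([HA]₀ − [H⁺]) = (3.236e-02)² / (0.19 − 3.236e-02) = 6.64e-03.

K_a = 6.64e-03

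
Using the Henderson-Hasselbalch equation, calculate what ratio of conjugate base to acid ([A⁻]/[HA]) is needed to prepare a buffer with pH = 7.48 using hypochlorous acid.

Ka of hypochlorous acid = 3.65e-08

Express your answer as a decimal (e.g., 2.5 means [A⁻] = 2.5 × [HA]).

pKa = -log(3.65e-08) = 7.4377. pH = pKa + log([A⁻]/[HA]), so log([A⁻]/[HA]) = pH − pKa = 7.48 − 7.4377 = 0.0423. [A⁻]/[HA] = 10^(0.0423) = 1.10

[A⁻]/[HA] = 1.10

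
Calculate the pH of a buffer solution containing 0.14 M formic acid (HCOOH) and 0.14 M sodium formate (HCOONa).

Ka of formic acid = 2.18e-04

pKa = -log(2.18e-04) = 3.66. pH = pKa + log([A⁻]/[HA]) = 3.66 + log(0.14/0.14)

pH = 3.66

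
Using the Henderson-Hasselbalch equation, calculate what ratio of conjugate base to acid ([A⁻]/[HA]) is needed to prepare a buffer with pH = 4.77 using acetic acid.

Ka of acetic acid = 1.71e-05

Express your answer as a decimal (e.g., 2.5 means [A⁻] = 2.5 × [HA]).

pKa = -log(1.71e-05) = 4.7670. pH = pKa + log([A⁻]/[HA]), so log([A⁻]/[HA]) = pH − pKa = 4.77 − 4.7670 = 0.0030. [A⁻]/[HA] = 10^(0.0030) = 1.01

[A⁻]/[HA] = 1.01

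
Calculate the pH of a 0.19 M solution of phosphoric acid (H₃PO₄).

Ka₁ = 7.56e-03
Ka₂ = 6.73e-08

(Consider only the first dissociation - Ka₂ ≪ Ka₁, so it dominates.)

First dissociation dominates. From Ka₁ = [H⁺][HA⁻]/[H₂A], x² + Ka₁·x − Ka₁·C = 0 with C = 0.19 M and Ka₁ = 7.56e-03. Solving: [H⁺] = (−Ka₁ + √(Ka₁² + 4·Ka₁·C)) / 2 = 3.4308e-02 M. pH = -log(3.4308e-02) = 1.46.

pH = 1.46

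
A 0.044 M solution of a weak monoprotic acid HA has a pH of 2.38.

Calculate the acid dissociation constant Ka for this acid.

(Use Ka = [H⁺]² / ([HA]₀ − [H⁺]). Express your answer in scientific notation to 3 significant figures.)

[H⁺] = 10^(−pH) = 10^(−2.38) = 4.169e-03 M. For HA ⇌ H⁺ + A⁻, Ka = [H⁺][A⁻]/[HA] = [H⁺]² / ([HA]₀ − [H⁺]) = (4.169e-03)² / (0.044 − 4.169e-03) = 4.36e-04.

K_a = 4.36e-04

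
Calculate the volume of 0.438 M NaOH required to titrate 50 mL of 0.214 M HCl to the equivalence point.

At equivalence: moles acid = moles base. moles HCl = 0.214 × 50/1000 = 0.0107 mol. V_base = moles / 0.438 × 1000 = 24.4 mL.

V_{base} = 24.4 mL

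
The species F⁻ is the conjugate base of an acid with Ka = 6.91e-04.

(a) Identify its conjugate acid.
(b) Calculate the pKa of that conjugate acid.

(a) The conjugate acid is formed by adding one H⁺ to F⁻, giving HF. (b) pKa = -log(Ka) = -log(6.91e-04) = 3.16.

Conjugate acid: HF; pK_a = 3.16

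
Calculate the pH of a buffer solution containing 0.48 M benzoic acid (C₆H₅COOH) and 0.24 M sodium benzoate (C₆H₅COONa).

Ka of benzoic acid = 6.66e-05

pKa = -log(6.66e-05) = 4.18. pH = pKa + log([A⁻]/[HA]) = 4.18 + log(0.24/0.48)

pH = 3.88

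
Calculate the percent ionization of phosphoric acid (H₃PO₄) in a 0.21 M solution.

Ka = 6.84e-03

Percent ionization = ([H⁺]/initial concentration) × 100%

Using Ka equilibrium: x² + Ka×x - Ka×C = 0. Solving: [H⁺] = 3.4634e-02. Percent = (3.4634e-02/0.21) × 100

Percent ionization = 16.5%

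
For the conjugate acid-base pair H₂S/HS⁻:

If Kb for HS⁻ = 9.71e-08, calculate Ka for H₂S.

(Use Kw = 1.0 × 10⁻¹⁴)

For a conjugate pair Ka × Kb = Kw, so Ka = Kw/Kb = 1.0 × 10⁻¹⁴ / 9.71e-08 = 1.03e-07.

K_a = 1.03e-07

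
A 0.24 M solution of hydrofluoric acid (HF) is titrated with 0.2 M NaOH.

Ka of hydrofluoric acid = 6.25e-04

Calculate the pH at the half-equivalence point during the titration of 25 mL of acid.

At half-equivalence [HA] = [A⁻], so Henderson-Hasselbalch gives pH = pKa = -log(6.25e-04) = 3.20.

pH = pKa = 3.20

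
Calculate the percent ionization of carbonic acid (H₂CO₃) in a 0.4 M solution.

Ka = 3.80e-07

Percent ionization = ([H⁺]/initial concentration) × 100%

Using Ka equilibrium: x² + Ka×x - Ka×C = 0. Solving: [H⁺] = 3.8968e-04. Percent = (3.8968e-04/0.4) × 100

Percent ionization = 0.0974%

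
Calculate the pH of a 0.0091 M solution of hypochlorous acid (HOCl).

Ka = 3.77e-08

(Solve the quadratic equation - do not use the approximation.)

x² + Ka×x - Ka×C = 0. Using quadratic formula: [H⁺] = 1.8503e-05

pH = 4.73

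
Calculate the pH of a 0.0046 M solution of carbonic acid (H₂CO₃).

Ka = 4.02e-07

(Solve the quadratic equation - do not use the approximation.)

x² + Ka×x - Ka×C = 0. Using quadratic formula: [H⁺] = 4.2802e-05

pH = 4.37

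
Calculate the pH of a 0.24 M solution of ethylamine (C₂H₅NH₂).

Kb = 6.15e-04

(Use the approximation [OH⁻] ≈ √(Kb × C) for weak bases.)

[OH⁻] = √(Kb × C) = √(6.15e-04 × 0.24) = 1.2149e-02. pOH = 1.92, pH = 14 - pOH

pH = 12.08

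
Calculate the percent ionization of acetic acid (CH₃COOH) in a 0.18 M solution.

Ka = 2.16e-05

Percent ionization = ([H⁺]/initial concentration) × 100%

Using Ka equilibrium: x² + Ka×x - Ka×C = 0. Solving: [H⁺] = 1.9610e-03. Percent = (1.9610e-03/0.18) × 100

Percent ionization = 1.09%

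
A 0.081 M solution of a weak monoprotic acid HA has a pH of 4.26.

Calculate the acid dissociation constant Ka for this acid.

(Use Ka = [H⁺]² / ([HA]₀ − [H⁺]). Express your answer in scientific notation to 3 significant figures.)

[H⁺] = 10^(−pH) = 10^(−4.26) = 5.495e-05 M. For HA ⇌ H⁺ + A⁻, Ka = [H⁺][A⁻]/[HA] = [H⁺]² / ([HA]₀ − [H⁺]) = (5.495e-05)² / (0.081 − 5.495e-05) = 3.73e-08.

K_a = 3.73e-08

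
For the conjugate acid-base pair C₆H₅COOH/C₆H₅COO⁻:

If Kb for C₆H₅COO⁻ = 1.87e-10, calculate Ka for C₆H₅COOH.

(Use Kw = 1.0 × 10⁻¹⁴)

For a conjugate pair Ka × Kb = Kw, so Ka = Kw/Kb = 1.0 × 10⁻¹⁴ / 1.87e-10 = 5.35e-05.

K_a = 5.35e-05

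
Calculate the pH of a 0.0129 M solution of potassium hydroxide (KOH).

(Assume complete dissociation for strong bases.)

[OH⁻] = 0.0129 M for strong base. pOH = -log[OH⁻] = 1.89, pH = 14 - pOH

pH = 12.11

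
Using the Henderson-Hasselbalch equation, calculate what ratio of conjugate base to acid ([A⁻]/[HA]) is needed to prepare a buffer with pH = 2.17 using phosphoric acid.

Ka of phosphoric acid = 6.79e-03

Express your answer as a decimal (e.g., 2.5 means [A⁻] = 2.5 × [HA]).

pKa = -log(6.79e-03) = 2.1681. pH = pKa + log([A⁻]/[HA]), so log([A⁻]/[HA]) = pH − pKa = 2.17 − 2.1681 = 0.0019. [A⁻]/[HA] = 10^(0.0019) = 1.00

[A⁻]/[HA] = 1.00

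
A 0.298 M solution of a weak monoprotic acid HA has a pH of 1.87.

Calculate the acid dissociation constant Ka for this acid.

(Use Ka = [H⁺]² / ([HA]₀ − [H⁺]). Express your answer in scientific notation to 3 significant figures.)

[H⁺] = 10^(−pH) = 10^(−1.87) = 1.349e-02 M. For HA ⇌ H⁺ + A⁻, Ka = [H⁺][A⁻]/[HA] = [H⁺]² / ([HA]₀ − [H⁺]) = (1.349e-02)² / (0.298 − 1.349e-02) = 6.40e-04.

K_a = 6.40e-04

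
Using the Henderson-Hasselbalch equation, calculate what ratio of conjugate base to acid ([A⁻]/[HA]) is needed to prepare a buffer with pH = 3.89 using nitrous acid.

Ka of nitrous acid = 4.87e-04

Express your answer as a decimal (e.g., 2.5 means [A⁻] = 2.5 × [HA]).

pKa = -log(4.87e-04) = 3.3125. pH = pKa + log([A⁻]/[HA]), so log([A⁻]/[HA]) = pH − pKa = 3.89 − 3.3125 = 0.5775. [A⁻]/[HA] = 10^(0.5775) = 3.78

[A⁻]/[HA] = 3.78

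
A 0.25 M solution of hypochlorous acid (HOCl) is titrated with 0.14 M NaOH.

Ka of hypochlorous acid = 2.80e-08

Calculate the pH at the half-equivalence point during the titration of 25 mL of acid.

At half-equivalence [HA] = [A⁻], so Henderson-Hasselbalch gives pH = pKa = -log(2.80e-08) = 7.55.

pH = pKa = 7.55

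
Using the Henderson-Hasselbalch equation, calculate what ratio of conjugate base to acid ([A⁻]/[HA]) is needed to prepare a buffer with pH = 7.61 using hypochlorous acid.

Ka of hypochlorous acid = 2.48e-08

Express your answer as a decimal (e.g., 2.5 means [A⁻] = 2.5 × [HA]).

pKa = -log(2.48e-08) = 7.6055. pH = pKa + log([A⁻]/[HA]), so log([A⁻]/[HA]) = pH − pKa = 7.61 − 7.6055 = 0.0045. [A⁻]/[HA] = 10^(0.0045) = 1.01

[A⁻]/[HA] = 1.01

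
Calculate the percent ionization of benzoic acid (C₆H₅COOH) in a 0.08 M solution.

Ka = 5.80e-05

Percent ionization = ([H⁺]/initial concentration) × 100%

Using Ka equilibrium: x² + Ka×x - Ka×C = 0. Solving: [H⁺] = 2.1253e-03. Percent = (2.1253e-03/0.08) × 100

Percent ionization = 2.66%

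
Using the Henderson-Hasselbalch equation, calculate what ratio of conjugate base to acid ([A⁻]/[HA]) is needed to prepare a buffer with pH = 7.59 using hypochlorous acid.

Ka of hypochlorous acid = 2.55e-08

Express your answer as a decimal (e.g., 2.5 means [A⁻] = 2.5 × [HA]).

pKa = -log(2.55e-08) = 7.5935. pH = pKa + log([A⁻]/[HA]), so log([A⁻]/[HA]) = pH − pKa = 7.59 − 7.5935 = -0.0035. [A⁻]/[HA] = 10^(-0.0035) = 0.992

[A⁻]/[HA] = 0.992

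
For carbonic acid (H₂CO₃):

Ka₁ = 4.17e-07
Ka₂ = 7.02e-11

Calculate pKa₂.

pKa₂ = -log(Ka₂) = -log(7.02e-11) = 10.15.

pK_{a2} = 10.15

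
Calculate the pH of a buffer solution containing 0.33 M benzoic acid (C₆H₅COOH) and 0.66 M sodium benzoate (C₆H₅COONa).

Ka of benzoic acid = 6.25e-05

pKa = -log(6.25e-05) = 4.20. pH = pKa + log([A⁻]/[HA]) = 4.20 + log(0.66/0.33)

pH = 4.51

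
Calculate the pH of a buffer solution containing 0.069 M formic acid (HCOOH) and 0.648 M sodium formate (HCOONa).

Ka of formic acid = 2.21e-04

pKa = -log(2.21e-04) = 3.66. pH = pKa + log([A⁻]/[HA]) = 3.66 + log(0.648/0.069)

pH = 4.63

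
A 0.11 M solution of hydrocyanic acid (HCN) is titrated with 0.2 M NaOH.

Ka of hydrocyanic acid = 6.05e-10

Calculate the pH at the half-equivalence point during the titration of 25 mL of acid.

At half-equivalence [HA] = [A⁻], so Henderson-Hasselbalch gives pH = pKa = -log(6.05e-10) = 9.22.

pH = pKa = 9.22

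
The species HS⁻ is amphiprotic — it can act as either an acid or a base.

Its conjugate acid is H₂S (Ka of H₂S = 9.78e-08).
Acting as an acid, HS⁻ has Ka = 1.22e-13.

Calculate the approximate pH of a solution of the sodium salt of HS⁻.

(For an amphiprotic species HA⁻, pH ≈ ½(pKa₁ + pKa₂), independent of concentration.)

pKa₁ = -log(9.78e-08) = 7.01; pKa₂ = -log(1.22e-13) = 12.91. For an amphiprotic species, pH ≈ ½(pKa₁ + pKa₂) = ½(7.01 + 12.91) = 9.96.

pH = 9.96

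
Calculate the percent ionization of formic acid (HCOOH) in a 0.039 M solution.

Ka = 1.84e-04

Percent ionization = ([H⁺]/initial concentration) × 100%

Using Ka equilibrium: x² + Ka×x - Ka×C = 0. Solving: [H⁺] = 2.5884e-03. Percent = (2.5884e-03/0.039) × 100

Percent ionization = 6.64%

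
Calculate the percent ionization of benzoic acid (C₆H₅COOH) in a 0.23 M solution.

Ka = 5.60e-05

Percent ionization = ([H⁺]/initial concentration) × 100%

Using Ka equilibrium: x² + Ka×x - Ka×C = 0. Solving: [H⁺] = 3.5610e-03. Percent = (3.5610e-03/0.23) × 100

Percent ionization = 1.55%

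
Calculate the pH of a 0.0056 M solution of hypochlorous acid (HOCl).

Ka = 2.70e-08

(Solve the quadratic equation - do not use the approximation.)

x² + Ka×x - Ka×C = 0. Using quadratic formula: [H⁺] = 1.2283e-05

pH = 4.91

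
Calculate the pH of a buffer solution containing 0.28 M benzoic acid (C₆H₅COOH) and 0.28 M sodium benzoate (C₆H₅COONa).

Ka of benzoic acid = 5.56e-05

pKa = -log(5.56e-05) = 4.25. pH = pKa + log([A⁻]/[HA]) = 4.25 + log(0.28/0.28)

pH = 4.25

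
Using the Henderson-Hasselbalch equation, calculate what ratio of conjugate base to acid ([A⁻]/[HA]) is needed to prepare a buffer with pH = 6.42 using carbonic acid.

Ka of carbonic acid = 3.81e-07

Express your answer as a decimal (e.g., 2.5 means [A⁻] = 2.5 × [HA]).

pKa = -log(3.81e-07) = 6.4191. pH = pKa + log([A⁻]/[HA]), so log([A⁻]/[HA]) = pH − pKa = 6.42 − 6.4191 = 0.0009. [A⁻]/[HA] = 10^(0.0009) = 1.00

[A⁻]/[HA] = 1.00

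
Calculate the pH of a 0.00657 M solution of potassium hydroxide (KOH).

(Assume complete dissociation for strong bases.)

[OH⁻] = 0.00657 M for strong base. pOH = -log[OH⁻] = 2.18, pH = 14 - pOH

pH = 11.82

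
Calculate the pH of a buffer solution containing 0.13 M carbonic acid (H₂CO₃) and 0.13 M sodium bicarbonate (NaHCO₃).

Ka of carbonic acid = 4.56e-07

pKa = -log(4.56e-07) = 6.34. pH = pKa + log([A⁻]/[HA]) = 6.34 + log(0.13/0.13)

pH = 6.34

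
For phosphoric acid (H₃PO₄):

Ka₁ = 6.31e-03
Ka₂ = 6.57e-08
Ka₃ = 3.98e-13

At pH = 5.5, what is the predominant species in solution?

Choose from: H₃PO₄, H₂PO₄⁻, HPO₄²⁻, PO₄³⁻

pKa₁ = 2.20, pKa₂ = 7.18, pKa₃ = 12.40. For a polyprotic acid the predominant species crosses at each pKa: below pKa_n the protonated form dominates, above it the deprotonated form does. At pH = 5.5, the predominant species is H₂PO₄⁻.

H₂PO₄⁻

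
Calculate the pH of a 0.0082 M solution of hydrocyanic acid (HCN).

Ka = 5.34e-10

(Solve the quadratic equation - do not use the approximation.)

x² + Ka×x - Ka×C = 0. Using quadratic formula: [H⁺] = 2.0923e-06

pH = 5.68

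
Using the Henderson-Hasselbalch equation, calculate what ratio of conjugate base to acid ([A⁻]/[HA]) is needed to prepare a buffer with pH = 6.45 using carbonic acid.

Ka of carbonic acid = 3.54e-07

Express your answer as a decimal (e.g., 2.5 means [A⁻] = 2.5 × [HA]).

pKa = -log(3.54e-07) = 6.4510. pH = pKa + log([A⁻]/[HA]), so log([A⁻]/[HA]) = pH − pKa = 6.45 − 6.4510 = -0.0010. [A⁻]/[HA] = 10^(-0.0010) = 0.998

[A⁻]/[HA] = 0.998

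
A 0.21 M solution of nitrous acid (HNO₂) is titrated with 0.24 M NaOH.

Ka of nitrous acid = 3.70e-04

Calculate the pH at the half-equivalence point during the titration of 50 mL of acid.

At half-equivalence [HA] = [A⁻], so Henderson-Hasselbalch gives pH = pKa = -log(3.70e-04) = 3.43.

pH = pKa = 3.43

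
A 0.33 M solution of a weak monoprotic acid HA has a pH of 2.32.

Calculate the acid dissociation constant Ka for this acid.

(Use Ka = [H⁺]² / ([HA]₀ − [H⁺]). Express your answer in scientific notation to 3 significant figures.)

[H⁺] = 10^(−pH) = 10^(−2.32) = 4.786e-03 M. For HA ⇌ H⁺ + A⁻, Ka = [H⁺][A⁻]/[HA] = [H⁺]² / ([HA]₀ − [H⁺]) = (4.786e-03)² / (0.33 − 4.786e-03) = 7.04e-05.

K_a = 7.04e-05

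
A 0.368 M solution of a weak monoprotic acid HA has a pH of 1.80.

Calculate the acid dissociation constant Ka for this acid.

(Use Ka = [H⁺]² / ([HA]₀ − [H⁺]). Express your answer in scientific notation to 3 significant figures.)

[H⁺] = 10^(−pH) = 10^(−1.80) = 1.585e-02 M. For HA ⇌ H⁺ + A⁻, Ka = [H⁺][A⁻]/[HA] = [H⁺]² / ([HA]₀ − [H⁺]) = (1.585e-02)² / (0.368 − 1.585e-02) = 7.13e-04.

K_a = 7.13e-04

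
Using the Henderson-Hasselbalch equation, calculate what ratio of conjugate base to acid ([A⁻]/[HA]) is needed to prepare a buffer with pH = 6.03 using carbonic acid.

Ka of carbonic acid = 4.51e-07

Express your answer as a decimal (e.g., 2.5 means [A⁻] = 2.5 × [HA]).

pKa = -log(4.51e-07) = 6.3458. pH = pKa + log([A⁻]/[HA]), so log([A⁻]/[HA]) = pH − pKa = 6.03 − 6.3458 = -0.3158. [A⁻]/[HA] = 10^(-0.3158) = 0.483

[A⁻]/[HA] = 0.483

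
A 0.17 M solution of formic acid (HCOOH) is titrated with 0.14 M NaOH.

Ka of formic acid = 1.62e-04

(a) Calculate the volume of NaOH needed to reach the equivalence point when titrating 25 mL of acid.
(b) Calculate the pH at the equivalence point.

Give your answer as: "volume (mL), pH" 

moles acid = 0.17 × 25/1000 = 0.00425 mol; V_base = moles/0.14 × 1000 = 30.4 mL. At equivalence only the conjugate base is present: [A⁻] = 0.00425/0.055 = 7.6774e-02 M. Kb = Kw/Ka = 6.17e-11; [OH⁻] = √(Kb × [A⁻]) = 2.1770e-06; pOH = 5.66; pH = 14 - pOH = 8.34.

V = 30.4 mL, pH = 8.34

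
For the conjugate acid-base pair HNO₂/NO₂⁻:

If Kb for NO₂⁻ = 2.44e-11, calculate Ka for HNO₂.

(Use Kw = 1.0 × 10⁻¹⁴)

For a conjugate pair Ka × Kb = Kw, so Ka = Kw/Kb = 1.0 × 10⁻¹⁴ / 2.44e-11 = 4.10e-04.

K_a = 4.10e-04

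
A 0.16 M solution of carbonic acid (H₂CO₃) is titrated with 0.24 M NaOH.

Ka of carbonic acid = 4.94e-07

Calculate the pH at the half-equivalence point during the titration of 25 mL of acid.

At half-equivalence [HA] = [A⁻], so Henderson-Hasselbalch gives pH = pKa = -log(4.94e-07) = 6.31.

pH = pKa = 6.31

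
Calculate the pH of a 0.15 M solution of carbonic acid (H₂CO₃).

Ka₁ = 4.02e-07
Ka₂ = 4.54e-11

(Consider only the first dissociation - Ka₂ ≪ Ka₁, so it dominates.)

First dissociation dominates. From Ka₁ = [H⁺][HA⁻]/[H₂A], x² + Ka₁·x − Ka₁·C = 0 with C = 0.15 M and Ka₁ = 4.02e-07. Solving: [H⁺] = (−Ka₁ + √(Ka₁² + 4·Ka₁·C)) / 2 = 2.4536e-04 M. pH = -log(2.4536e-04) = 3.61.

pH = 3.61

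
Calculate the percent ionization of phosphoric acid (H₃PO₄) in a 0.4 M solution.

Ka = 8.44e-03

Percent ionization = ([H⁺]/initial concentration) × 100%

Using Ka equilibrium: x² + Ka×x - Ka×C = 0. Solving: [H⁺] = 5.4036e-02. Percent = (5.4036e-02/0.4) × 100

Percent ionization = 13.5%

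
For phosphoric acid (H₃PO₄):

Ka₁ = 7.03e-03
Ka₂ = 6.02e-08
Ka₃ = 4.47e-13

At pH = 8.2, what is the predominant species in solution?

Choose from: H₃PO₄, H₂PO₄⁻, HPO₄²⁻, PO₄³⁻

pKa₁ = 2.15, pKa₂ = 7.22, pKa₃ = 12.35. For a polyprotic acid the predominant species crosses at each pKa: below pKa_n the protonated form dominates, above it the deprotonated form does. At pH = 8.2, the predominant species is HPO₄²⁻.

HPO₄²⁻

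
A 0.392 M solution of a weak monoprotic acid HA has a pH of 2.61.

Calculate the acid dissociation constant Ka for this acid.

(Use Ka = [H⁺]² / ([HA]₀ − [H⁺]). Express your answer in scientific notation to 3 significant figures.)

[H⁺] = 10^(−pH) = 10^(−2.61) = 2.455e-03 M. For HA ⇌ H⁺ + A⁻, Ka = [H⁺][A⁻]/[HA] = [H⁺]² / ([HA]₀ − [H⁺]) = (2.455e-03)² / (0.392 − 2.455e-03) = 1.55e-05.

K_a = 1.55e-05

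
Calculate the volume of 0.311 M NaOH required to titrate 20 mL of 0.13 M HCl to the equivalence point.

At equivalence: moles acid = moles base. moles HCl = 0.13 × 20/1000 = 0.0026 mol. V_base = moles / 0.311 × 1000 = 8.4 mL.

V_{base} = 8.4 mL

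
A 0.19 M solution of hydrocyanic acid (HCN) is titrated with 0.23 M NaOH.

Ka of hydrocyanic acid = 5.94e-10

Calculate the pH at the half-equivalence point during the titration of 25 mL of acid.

At half-equivalence [HA] = [A⁻], so Henderson-Hasselbalch gives pH = pKa = -log(5.94e-10) = 9.23.

pH = pKa = 9.23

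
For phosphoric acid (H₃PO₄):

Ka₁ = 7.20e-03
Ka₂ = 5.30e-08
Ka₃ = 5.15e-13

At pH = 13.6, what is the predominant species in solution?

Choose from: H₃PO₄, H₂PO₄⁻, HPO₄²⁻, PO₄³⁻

pKa₁ = 2.14, pKa₂ = 7.28, pKa₃ = 12.29. For a polyprotic acid the predominant species crosses at each pKa: below pKa_n the protonated form dominates, above it the deprotonated form does. At pH = 13.6, the predominant species is PO₄³⁻.

PO₄³⁻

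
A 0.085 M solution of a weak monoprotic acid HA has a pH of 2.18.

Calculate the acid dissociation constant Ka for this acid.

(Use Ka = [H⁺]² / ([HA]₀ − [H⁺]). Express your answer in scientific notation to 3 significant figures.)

[H⁺] = 10^(−pH) = 10^(−2.18) = 6.607e-03 M. For HA ⇌ H⁺ + A⁻, Ka = [H⁺][A⁻]/[HA] = [H⁺]² / ([HA]₀ − [H⁺]) = (6.607e-03)² / (0.085 − 6.607e-03) = 5.57e-04.

K_a = 5.57e-04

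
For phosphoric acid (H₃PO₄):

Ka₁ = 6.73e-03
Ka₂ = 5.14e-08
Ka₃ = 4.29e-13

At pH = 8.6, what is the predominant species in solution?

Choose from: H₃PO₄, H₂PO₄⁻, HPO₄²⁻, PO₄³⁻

pKa₁ = 2.17, pKa₂ = 7.29, pKa₃ = 12.37. For a polyprotic acid the predominant species crosses at each pKa: below pKa_n the protonated form dominates, above it the deprotonated form does. At pH = 8.6, the predominant species is HPO₄²⁻.

HPO₄²⁻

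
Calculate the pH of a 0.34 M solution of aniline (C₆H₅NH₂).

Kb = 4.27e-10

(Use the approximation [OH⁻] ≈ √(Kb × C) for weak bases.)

[OH⁻] = √(Kb × C) = √(4.27e-10 × 0.34) = 1.2049e-05. pOH = 4.92, pH = 14 - pOH

pH = 9.08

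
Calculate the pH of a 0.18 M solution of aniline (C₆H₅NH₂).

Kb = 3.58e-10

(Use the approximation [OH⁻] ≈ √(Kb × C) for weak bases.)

[OH⁻] = √(Kb × C) = √(3.58e-10 × 0.18) = 8.0275e-06. pOH = 5.10, pH = 14 - pOH

pH = 8.90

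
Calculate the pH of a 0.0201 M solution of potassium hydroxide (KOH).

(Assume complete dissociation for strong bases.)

[OH⁻] = 0.0201 M for strong base. pOH = -log[OH⁻] = 1.70, pH = 14 - pOH

pH = 12.30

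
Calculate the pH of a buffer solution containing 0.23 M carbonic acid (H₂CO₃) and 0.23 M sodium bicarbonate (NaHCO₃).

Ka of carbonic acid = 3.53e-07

pKa = -log(3.53e-07) = 6.45. pH = pKa + log([A⁻]/[HA]) = 6.45 + log(0.23/0.23)

pH = 6.45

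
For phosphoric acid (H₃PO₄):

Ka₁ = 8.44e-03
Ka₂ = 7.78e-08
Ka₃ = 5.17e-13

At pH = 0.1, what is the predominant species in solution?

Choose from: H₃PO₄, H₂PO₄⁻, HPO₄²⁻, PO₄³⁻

pKa₁ = 2.07, pKa₂ = 7.11, pKa₃ = 12.29. For a polyprotic acid the predominant species crosses at each pKa: below pKa_n the protonated form dominates, above it the deprotonated form does. At pH = 0.1, the predominant species is H₃PO₄.

H₃PO₄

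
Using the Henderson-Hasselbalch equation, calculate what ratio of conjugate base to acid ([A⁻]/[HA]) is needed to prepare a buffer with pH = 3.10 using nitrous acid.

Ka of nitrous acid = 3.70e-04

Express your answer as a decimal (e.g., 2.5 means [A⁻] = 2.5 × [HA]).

pKa = -log(3.70e-04) = 3.4318. pH = pKa + log([A⁻]/[HA]), so log([A⁻]/[HA]) = pH − pKa = 3.10 − 3.4318 = -0.3318. [A⁻]/[HA] = 10^(-0.3318) = 0.466

[A⁻]/[HA] = 0.466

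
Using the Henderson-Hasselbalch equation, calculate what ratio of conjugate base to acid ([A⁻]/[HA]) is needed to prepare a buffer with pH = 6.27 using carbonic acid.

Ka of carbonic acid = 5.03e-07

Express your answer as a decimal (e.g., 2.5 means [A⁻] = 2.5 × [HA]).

pKa = -log(5.03e-07) = 6.2984. pH = pKa + log([A⁻]/[HA]), so log([A⁻]/[HA]) = pH − pKa = 6.27 − 6.2984 = -0.0284. [A⁻]/[HA] = 10^(-0.0284) = 0.937

[A⁻]/[HA] = 0.937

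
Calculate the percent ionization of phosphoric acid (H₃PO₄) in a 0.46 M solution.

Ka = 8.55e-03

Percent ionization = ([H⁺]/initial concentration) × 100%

Using Ka equilibrium: x² + Ka×x - Ka×C = 0. Solving: [H⁺] = 5.8584e-02. Percent = (5.8584e-02/0.46) × 100

Percent ionization = 12.7%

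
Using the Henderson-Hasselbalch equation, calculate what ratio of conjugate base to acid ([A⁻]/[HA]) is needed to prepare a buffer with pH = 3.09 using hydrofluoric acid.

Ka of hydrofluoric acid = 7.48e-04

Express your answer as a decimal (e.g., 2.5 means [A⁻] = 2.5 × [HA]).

pKa = -log(7.48e-04) = 3.1261. pH = pKa + log([A⁻]/[HA]), so log([A⁻]/[HA]) = pH − pKa = 3.09 − 3.1261 = -0.0361. [A⁻]/[HA] = 10^(-0.0361) = 0.920

[A⁻]/[HA] = 0.920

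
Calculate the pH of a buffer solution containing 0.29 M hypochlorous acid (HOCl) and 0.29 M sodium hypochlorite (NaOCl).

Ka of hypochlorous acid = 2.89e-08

pKa = -log(2.89e-08) = 7.54. pH = pKa + log([A⁻]/[HA]) = 7.54 + log(0.29/0.29)

pH = 7.54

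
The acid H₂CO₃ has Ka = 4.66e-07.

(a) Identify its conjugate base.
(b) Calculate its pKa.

(a) The conjugate base is formed by removing one H⁺ from H₂CO₃, giving HCO₃⁻. (b) pKa = -log(Ka) = -log(4.66e-07) = 6.33.

Conjugate base: HCO₃⁻; pK_a = 6.33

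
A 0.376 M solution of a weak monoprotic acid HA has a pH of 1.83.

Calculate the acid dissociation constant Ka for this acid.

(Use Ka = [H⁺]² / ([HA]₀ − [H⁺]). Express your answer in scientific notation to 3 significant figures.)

[H⁺] = 10^(−pH) = 10^(−1.83) = 1.479e-02 M. For HA ⇌ H⁺ + A⁻, Ka = [H⁺][A⁻]/[HA] = [H⁺]² / ([HA]₀ − [H⁺]) = (1.479e-02)² / (0.376 − 1.479e-02) = 6.06e-04.

K_a = 6.06e-04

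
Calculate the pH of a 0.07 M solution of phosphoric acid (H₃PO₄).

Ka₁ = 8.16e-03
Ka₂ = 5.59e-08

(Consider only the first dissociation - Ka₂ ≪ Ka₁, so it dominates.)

First dissociation dominates. From Ka₁ = [H⁺][HA⁻]/[H₂A], x² + Ka₁·x − Ka₁·C = 0 with C = 0.07 M and Ka₁ = 8.16e-03. Solving: [H⁺] = (−Ka₁ + √(Ka₁² + 4·Ka₁·C)) / 2 = 2.0166e-02 M. pH = -log(2.0166e-02) = 1.70.

pH = 1.70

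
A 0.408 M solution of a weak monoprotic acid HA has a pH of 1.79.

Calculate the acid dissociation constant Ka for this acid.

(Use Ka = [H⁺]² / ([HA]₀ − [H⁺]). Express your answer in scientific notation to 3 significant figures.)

[H⁺] = 10^(−pH) = 10^(−1.79) = 1.622e-02 M. For HA ⇌ H⁺ + A⁻, Ka = [H⁺][A⁻]/[HA] = [H⁺]² / ([HA]₀ − [H⁺]) = (1.622e-02)² / (0.408 − 1.622e-02) = 6.71e-04.

K_a = 6.71e-04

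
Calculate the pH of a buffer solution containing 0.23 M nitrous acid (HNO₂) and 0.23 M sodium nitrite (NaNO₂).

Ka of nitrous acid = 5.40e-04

pKa = -log(5.40e-04) = 3.27. pH = pKa + log([A⁻]/[HA]) = 3.27 + log(0.23/0.23)

pH = 3.27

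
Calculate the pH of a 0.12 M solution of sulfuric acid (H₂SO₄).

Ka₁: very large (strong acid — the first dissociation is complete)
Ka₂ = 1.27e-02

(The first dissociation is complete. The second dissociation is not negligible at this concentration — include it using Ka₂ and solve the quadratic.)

First dissociation is complete: [H⁺]₀ = [HSO₄⁻]₀ = C = 0.12 M. Second dissociation HSO₄⁻ ⇌ H⁺ + SO₄²⁻: let x = [SO₄²⁻]. Ka₂ = (C + x)·x / (C − x) = 1.27e-02 → x² + (C + Ka₂)·x − Ka₂·C = 0 → x² + 0.13270·x − 1.524e-03 = 0. x = (−0.13270 + √(0.13270² + 4 × 1.524e-03)) / 2 = 1.0633e-02 M. [H⁺] = C + x = 0.12 + 1.0633e-02 = 1.3063e-01 M. pH = -log(1.3063e-01) = 0.88.

pH = 0.88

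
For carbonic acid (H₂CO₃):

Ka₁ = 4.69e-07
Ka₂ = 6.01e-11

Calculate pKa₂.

pKa₂ = -log(Ka₂) = -log(6.01e-11) = 10.22.

pK_{a2} = 10.22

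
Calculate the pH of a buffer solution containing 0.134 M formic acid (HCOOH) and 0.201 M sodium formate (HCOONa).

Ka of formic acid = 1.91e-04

pKa = -log(1.91e-04) = 3.72. pH = pKa + log([A⁻]/[HA]) = 3.72 + log(0.201/0.134)

pH = 3.90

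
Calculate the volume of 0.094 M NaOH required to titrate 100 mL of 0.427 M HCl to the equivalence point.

At equivalence: moles acid = moles base. moles HCl = 0.427 × 100/1000 = 0.0427 mol. V_base = moles / 0.094 × 1000 = 454.3 mL.

V_{base} = 454.3 mL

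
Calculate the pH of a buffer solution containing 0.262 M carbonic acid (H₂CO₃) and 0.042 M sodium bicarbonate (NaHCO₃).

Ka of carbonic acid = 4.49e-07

pKa = -log(4.49e-07) = 6.35. pH = pKa + log([A⁻]/[HA]) = 6.35 + log(0.042/0.262)

pH = 5.55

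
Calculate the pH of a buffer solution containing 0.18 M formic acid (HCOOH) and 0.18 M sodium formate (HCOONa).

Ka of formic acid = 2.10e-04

pKa = -log(2.10e-04) = 3.68. pH = pKa + log([A⁻]/[HA]) = 3.68 + log(0.18/0.18)

pH = 3.68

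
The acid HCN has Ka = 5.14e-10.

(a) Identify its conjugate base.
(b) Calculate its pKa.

(a) The conjugate base is formed by removing one H⁺ from HCN, giving CN⁻. (b) pKa = -log(Ka) = -log(5.14e-10) = 9.29.

Conjugate base: CN⁻; pK_a = 9.29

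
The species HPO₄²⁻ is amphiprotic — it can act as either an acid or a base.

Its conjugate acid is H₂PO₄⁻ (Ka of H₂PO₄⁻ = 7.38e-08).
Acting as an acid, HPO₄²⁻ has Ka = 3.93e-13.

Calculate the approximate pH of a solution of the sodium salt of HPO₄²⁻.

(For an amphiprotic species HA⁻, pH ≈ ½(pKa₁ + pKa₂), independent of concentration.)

pKa₁ = -log(7.38e-08) = 7.13; pKa₂ = -log(3.93e-13) = 12.41. For an amphiprotic species, pH ≈ ½(pKa₁ + pKa₂) = ½(7.13 + 12.41) = 9.77.

pH = 9.77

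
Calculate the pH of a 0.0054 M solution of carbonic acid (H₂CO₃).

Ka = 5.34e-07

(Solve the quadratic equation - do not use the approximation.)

x² + Ka×x - Ka×C = 0. Using quadratic formula: [H⁺] = 5.3433e-05

pH = 4.27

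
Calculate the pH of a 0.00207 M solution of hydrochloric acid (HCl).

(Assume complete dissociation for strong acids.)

[H⁺] = 0.00207 M for strong acid. pH = -log[H⁺] = -log(0.00207)

pH = 2.68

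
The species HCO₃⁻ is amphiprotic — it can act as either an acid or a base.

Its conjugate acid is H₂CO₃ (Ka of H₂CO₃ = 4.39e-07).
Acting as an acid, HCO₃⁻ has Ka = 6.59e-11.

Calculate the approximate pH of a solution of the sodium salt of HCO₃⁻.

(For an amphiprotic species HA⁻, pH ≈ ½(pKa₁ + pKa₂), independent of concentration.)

pKa₁ = -log(4.39e-07) = 6.36; pKa₂ = -log(6.59e-11) = 10.18. For an amphiprotic species, pH ≈ ½(pKa₁ + pKa₂) = ½(6.36 + 10.18) = 8.27.

pH = 8.27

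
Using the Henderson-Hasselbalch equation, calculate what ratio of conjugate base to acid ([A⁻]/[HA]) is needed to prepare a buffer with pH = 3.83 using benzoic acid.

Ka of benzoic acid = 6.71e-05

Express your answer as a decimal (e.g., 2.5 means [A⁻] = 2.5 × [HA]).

pKa = -log(6.71e-05) = 4.1733. pH = pKa + log([A⁻]/[HA]), so log([A⁻]/[HA]) = pH − pKa = 3.83 − 4.1733 = -0.3433. [A⁻]/[HA] = 10^(-0.3433) = 0.454

[A⁻]/[HA] = 0.454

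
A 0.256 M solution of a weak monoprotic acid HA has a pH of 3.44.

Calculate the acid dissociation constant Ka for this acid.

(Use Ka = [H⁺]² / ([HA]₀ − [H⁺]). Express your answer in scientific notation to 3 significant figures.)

[H⁺] = 10^(−pH) = 10^(−3.44) = 3.631e-04 M. For HA ⇌ H⁺ + A⁻, Ka = [H⁺][A⁻]/[HA] = [H⁺]² / ([HA]₀ − [H⁺]) = (3.631e-04)² / (0.256 − 3.631e-04) = 5.16e-07.

K_a = 5.16e-07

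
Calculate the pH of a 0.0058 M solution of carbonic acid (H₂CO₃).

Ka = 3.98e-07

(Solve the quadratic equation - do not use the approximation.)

x² + Ka×x - Ka×C = 0. Using quadratic formula: [H⁺] = 4.7847e-05

pH = 4.32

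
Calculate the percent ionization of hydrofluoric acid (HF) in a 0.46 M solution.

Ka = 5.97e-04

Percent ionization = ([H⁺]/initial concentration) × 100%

Using Ka equilibrium: x² + Ka×x - Ka×C = 0. Solving: [H⁺] = 1.6276e-02. Percent = (1.6276e-02/0.46) × 100

Percent ionization = 3.54%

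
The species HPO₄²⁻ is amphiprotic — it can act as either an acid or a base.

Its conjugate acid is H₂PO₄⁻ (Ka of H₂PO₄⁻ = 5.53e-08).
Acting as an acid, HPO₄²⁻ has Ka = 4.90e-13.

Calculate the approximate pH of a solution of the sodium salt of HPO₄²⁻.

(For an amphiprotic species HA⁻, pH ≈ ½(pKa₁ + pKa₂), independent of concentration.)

pKa₁ = -log(5.53e-08) = 7.26; pKa₂ = -log(4.90e-13) = 12.31. For an amphiprotic species, pH ≈ ½(pKa₁ + pKa₂) = ½(7.26 + 12.31) = 9.78.

pH = 9.78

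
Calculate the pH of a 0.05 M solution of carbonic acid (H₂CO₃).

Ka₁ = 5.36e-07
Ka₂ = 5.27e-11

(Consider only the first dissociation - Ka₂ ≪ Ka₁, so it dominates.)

First dissociation dominates. From Ka₁ = [H⁺][HA⁻]/[H₂A], x² + Ka₁·x − Ka₁·C = 0 with C = 0.05 M and Ka₁ = 5.36e-07. Solving: [H⁺] = (−Ka₁ + √(Ka₁² + 4·Ka₁·C)) / 2 = 1.6344e-04 M. pH = -log(1.6344e-04) = 3.79.

pH = 3.79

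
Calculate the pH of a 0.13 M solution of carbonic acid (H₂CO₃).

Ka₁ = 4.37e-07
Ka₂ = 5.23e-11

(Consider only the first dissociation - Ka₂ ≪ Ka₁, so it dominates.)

First dissociation dominates. From Ka₁ = [H⁺][HA⁻]/[H₂A], x² + Ka₁·x − Ka₁·C = 0 with C = 0.13 M and Ka₁ = 4.37e-07. Solving: [H⁺] = (−Ka₁ + √(Ka₁² + 4·Ka₁·C)) / 2 = 2.3813e-04 M. pH = -log(2.3813e-04) = 3.62.

pH = 3.62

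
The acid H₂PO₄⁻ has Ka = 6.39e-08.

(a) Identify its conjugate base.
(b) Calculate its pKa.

(a) The conjugate base is formed by removing one H⁺ from H₂PO₄⁻, giving HPO₄²⁻. (b) pKa = -log(Ka) = -log(6.39e-08) = 7.19.

Conjugate base: HPO₄²⁻; pK_a = 7.19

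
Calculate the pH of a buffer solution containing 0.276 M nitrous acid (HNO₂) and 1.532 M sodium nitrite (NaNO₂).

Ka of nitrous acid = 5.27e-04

pKa = -log(5.27e-04) = 3.28. pH = pKa + log([A⁻]/[HA]) = 3.28 + log(1.532/0.276)

pH = 4.02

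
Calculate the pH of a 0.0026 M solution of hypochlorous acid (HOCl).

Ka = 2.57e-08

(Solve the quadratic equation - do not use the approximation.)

x² + Ka×x - Ka×C = 0. Using quadratic formula: [H⁺] = 8.1615e-06

pH = 5.09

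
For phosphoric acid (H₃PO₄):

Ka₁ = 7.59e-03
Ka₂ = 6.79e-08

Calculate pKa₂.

pKa₂ = -log(Ka₂) = -log(6.79e-08) = 7.17.

pK_{a2} = 7.17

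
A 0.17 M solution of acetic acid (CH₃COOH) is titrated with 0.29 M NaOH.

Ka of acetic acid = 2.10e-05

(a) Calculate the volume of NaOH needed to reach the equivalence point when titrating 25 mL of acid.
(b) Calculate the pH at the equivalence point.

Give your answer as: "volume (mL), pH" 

moles acid = 0.17 × 25/1000 = 0.00425 mol; V_base = moles/0.29 × 1000 = 14.7 mL. At equivalence only the conjugate base is present: [A⁻] = 0.00425/0.040 = 1.0717e-01 M. Kb = Kw/Ka = 4.76e-10; [OH⁻] = √(Kb × [A⁻]) = 7.1439e-06; pOH = 5.15; pH = 14 - pOH = 8.85.

V = 14.7 mL, pH = 8.85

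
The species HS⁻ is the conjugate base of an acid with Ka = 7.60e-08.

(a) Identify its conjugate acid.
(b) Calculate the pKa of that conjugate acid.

(a) The conjugate acid is formed by adding one H⁺ to HS⁻, giving H₂S. (b) pKa = -log(Ka) = -log(7.60e-08) = 7.12.

Conjugate acid: H₂S; pK_a = 7.12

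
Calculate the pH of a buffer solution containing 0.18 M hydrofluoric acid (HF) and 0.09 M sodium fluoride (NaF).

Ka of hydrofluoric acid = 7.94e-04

pKa = -log(7.94e-04) = 3.10. pH = pKa + log([A⁻]/[HA]) = 3.10 + log(0.09/0.18)

pH = 2.80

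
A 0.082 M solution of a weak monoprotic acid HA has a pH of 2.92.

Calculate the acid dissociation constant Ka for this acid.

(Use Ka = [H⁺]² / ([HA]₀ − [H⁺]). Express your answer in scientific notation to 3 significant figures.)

[H⁺] = 10^(−pH) = 10^(−2.92) = 1.202e-03 M. For HA ⇌ H⁺ + A⁻, Ka = [H⁺][A⁻]/[HA] = [H⁺]² / ([HA]₀ − [H⁺]) = (1.202e-03)² / (0.082 − 1.202e-03) = 1.79e-05.

K_a = 1.79e-05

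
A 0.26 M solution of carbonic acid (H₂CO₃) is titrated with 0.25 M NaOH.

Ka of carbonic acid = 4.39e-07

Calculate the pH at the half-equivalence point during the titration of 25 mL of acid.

At half-equivalence [HA] = [A⁻], so Henderson-Hasselbalch gives pH = pKa = -log(4.39e-07) = 6.36.

pH = pKa = 6.36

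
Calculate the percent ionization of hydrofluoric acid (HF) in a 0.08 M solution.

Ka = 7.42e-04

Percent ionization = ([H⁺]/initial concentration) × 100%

Using Ka equilibrium: x² + Ka×x - Ka×C = 0. Solving: [H⁺] = 7.3425e-03. Percent = (7.3425e-03/0.08) × 100

Percent ionization = 9.18%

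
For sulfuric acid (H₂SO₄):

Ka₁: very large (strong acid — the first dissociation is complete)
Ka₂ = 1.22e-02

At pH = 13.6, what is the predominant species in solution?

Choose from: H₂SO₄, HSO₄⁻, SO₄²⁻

The first dissociation is complete, so H₂SO₄ itself is never the predominant species in water; pKa₂ = -log(1.22e-02) = 1.91. For a polyprotic acid the predominant species crosses at each pKa: below pKa_n the protonated form dominates, above it the deprotonated form does. At pH = 13.6, the predominant species is SO₄²⁻.

SO₄²⁻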